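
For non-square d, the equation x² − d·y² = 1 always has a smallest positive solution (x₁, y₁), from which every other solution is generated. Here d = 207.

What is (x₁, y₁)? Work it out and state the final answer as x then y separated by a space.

√207 → a₀=14, period (2,1,1,2,1,1,2,28); ℓ=8 even so k=7
a_0=14:  p_0=14·1+0=14,  q_0=14·0+1=1
a_1=2:  p_1=2·14+1=29,  q_1=2·1+0=2
a_2=1:  p_2=1·29+14=43,  q_2=1·2+1=3
a_3=1:  p_3=1·43+29=72,  q_3=1·3+2=5
a_4=2:  p_4=2·72+43=187,  q_4=2·5+3=13
a_5=1:  p_5=1·187+72=259,  q_5=1·13+5=18
a_6=1:  p_6=1·259+187=446,  q_6=1·18+13=31
a_7=2:  p_7=2·446+259=1151,  q_7=2·31+18=80
(x₁, y₁) = (1151, 80);  1151² − 207·80² = 1 ✓

1151 80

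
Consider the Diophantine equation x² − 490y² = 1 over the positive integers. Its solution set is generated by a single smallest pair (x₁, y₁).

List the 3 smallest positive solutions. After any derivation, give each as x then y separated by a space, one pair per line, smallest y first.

1039681 46968
2161873163521 97663474416
4495316905044313921 203077717488555624

d=490: √d = [22; 7,2,1,4,4,4,1,2,7,44] (ℓ=10, even), read p_9/q_9
i=0: a=22 ⇒ p=22, q=1
…
i=5: a=4 ⇒ p=9607, q=434
i=6: a=4 ⇒ p=40708, q=1839
i=7: a=1 ⇒ p=50315, q=2273
i=8: a=2 ⇒ p=141338, q=6385
i=9: a=7 ⇒ p=1039681, q=46968
→ (1039681, 46968).  Check: 1039681²=1080936581761, 490·46968²=1080936581760, difference 1.
n=2: (1039681,46968)∘(1039681,46968) = (1039681·1039681+490·46968·46968, 1039681·46968+46968·1039681) = (2161873163521,97663474416)
n=3: (2161873163521,97663474416)∘(1039681,46968) = (1039681·2161873163521+490·46968·97663474416, 1039681·97663474416+46968·2161873163521) = (4495316905044313921,203077717488555624)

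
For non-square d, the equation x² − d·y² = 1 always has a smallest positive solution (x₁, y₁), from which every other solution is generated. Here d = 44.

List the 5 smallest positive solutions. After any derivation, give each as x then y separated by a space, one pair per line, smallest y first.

199 30
79201 11940
31521799 4752090
12545596801 1891319880
4993116004999 752740560150

√44 → a₀=6, period (1,1,1,2,1,1,1,12); ℓ=8 even so k=7
k=0  a_k=6  p_k/q_k = 6/1
k=1  a_k=1  p_k/q_k = 7/1
k=2  a_k=1  p_k/q_k = 13/2
…
k=6  a_k=1  p_k/q_k = 126/19
k=7  a_k=1  p_k/q_k = 199/30
(x₁, y₁) = (199, 30);  199² − 44·30² = 1 ✓
k=2:  x_2 = 199·199+44·30·30 = 79201,  y_2 = 199·30+30·199 = 11940
k=3:  x_3 = 199·79201+44·30·11940 = 31521799,  y_3 = 199·11940+30·79201 = 4752090
k=4:  x_4 = 199·31521799+44·30·4752090 = 12545596801,  y_4 = 199·4752090+30·31521799 = 1891319880
k=5:  x_5 = 199·12545596801+44·30·1891319880 = 4993116004999,  y_5 = 199·1891319880+30·12545596801 = 752740560150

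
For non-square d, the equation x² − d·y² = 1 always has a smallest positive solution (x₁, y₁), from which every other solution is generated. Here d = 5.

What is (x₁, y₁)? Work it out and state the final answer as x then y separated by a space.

[2; 4] for √5; ℓ=1 ⇒ convergent index 1
a_0=2:  p_0=2·1+0=2,  q_0=2·0+1=1
a_1=4:  p_1=4·2+1=9,  q_1=4·1+0=4
fundamental: x₁=9, y₁=4  (since 81 − 5·16 = 1)

9 4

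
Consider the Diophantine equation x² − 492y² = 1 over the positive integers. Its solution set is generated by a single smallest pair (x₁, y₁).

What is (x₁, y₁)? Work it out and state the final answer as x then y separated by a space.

29767 1342

[22; 5,1,1,10,1,1,5,44] for √492; ℓ=8 ⇒ convergent index 7
i=0: a=22 ⇒ p=22, q=1
…
i=6: a=1 ⇒ p=5390, q=243
i=7: a=5 ⇒ p=29767, q=1342
(x₁, y₁) = (29767, 1342);  29767² − 492·1342² = 1 ✓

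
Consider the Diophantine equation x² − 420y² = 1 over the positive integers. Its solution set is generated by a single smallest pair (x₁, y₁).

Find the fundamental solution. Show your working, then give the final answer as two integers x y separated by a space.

41 2

d=420: √d = [20; 2,40] (ℓ=2, even), read p_1/q_1
a_0=20:  p_0=20·1+0=20,  q_0=20·0+1=1
a_1=2:  p_1=2·20+1=41,  q_1=2·1+0=2
(x₁, y₁) = (41, 2);  41² − 420·2² = 1 ✓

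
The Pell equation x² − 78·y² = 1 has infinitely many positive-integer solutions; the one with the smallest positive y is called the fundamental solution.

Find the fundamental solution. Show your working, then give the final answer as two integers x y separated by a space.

53 6

d=78: √d = [8; 1,4,1,16] (ℓ=4, even), read p_3/q_3
k=0  a_k=8  p_k/q_k = 8/1
k=1  a_k=1  p_k/q_k = 9/1
k=2  a_k=4  p_k/q_k = 44/5
k=3  a_k=1  p_k/q_k = 53/6
(x₁, y₁) = (53, 6);  53² − 78·6² = 1 ✓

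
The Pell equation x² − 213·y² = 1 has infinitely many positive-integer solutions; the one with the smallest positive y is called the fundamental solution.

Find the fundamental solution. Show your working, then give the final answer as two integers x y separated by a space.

√213 → a₀=14, period (1,1,2,6,1,8,1,6,2,1,1,28); ℓ=12 even so k=11
k=0  a_k=14  p_k/q_k = 14/1
k=1  a_k=1  p_k/q_k = 15/1
k=2  a_k=1  p_k/q_k = 29/2
k=3  a_k=2  p_k/q_k = 73/5
k=4  a_k=6  p_k/q_k = 467/32
k=5  a_k=1  p_k/q_k = 540/37
…
k=8  a_k=6  p_k/q_k = 36749/2518
k=9  a_k=2  p_k/q_k = 78825/5401
k=10  a_k=1  p_k/q_k = 115574/7919
k=11  a_k=1  p_k/q_k = 194399/13320
fundamental: x₁=194399, y₁=13320  (since 37790971201 − 213·177422400 = 1)

194399 13320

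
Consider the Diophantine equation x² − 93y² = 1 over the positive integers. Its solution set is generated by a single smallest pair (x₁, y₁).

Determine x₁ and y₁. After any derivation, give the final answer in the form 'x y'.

√93 → a₀=9, period (1,1,1,4,6,4,1,1,1,18); ℓ=10 even so k=9
step 0: (9, 1)  from 9·(1,0) + (0,1)
step 1: (10, 1)  from 1·(9,1) + (1,0)
…
step 3: (29, 3)  from 1·(19,2) + (10,1)
step 4: (135, 14)  from 4·(29,3) + (19,2)
step 5: (839, 87)  from 6·(135,14) + (29,3)
step 6: (3491, 362)  from 4·(839,87) + (135,14)
…
step 8: (7821, 811)  from 1·(4330,449) + (3491,362)
step 9: (12151, 1260)  from 1·(7821,811) + (4330,449)
→ (12151, 1260).  Check: 12151²=147646801, 93·1260²=147646800, difference 1.

12151 1260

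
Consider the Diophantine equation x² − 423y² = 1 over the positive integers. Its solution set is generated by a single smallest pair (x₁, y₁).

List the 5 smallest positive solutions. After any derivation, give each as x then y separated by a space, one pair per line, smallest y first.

4607 224
42448897 2063936
391124132351 19017106080
3603817713033217 175223613357184
33205576016763929087 1614510354455987296

√423 = [20; 1,1,3,4,3,1,1,40, …], period ℓ=8 (even) → k=7
i=0: a=20 ⇒ p=20, q=1
i=1: a=1 ⇒ p=21, q=1
i=2: a=1 ⇒ p=41, q=2
…
i=4: a=4 ⇒ p=617, q=30
…
i=6: a=1 ⇒ p=2612, q=127
i=7: a=1 ⇒ p=4607, q=224
(x₁, y₁) = (4607, 224);  4607² − 423·224² = 1 ✓
k=2:  x_2 = 4607·4607+423·224·224 = 42448897,  y_2 = 4607·224+224·4607 = 2063936
k=3:  x_3 = 4607·42448897+423·224·2063936 = 391124132351,  y_3 = 4607·2063936+224·42448897 = 19017106080
k=4:  x_4 = 4607·391124132351+423·224·19017106080 = 3603817713033217,  y_4 = 4607·19017106080+224·391124132351 = 175223613357184
k=5:  x_5 = 4607·3603817713033217+423·224·175223613357184 = 33205576016763929087,  y_5 = 4607·175223613357184+224·3603817713033217 = 1614510354455987296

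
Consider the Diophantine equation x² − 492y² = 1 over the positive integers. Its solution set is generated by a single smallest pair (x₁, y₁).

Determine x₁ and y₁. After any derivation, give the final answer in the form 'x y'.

29767 1342

d=492: √d = [22; 5,1,1,10,1,1,5,44] (ℓ=8, even), read p_7/q_7
a_0=22:  p_0=22·1+0=22,  q_0=22·0+1=1
…
a_4=10:  p_4=10·244+133=2573,  q_4=10·11+6=116
…
a_6=1:  p_6=1·2817+2573=5390,  q_6=1·127+116=243
a_7=5:  p_7=5·5390+2817=29767,  q_7=5·243+127=1342
(x₁, y₁) = (29767, 1342);  29767² − 492·1342² = 1 ✓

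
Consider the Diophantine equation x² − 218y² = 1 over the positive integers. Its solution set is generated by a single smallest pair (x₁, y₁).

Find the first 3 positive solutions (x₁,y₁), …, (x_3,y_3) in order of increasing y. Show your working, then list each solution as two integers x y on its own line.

126003 8534
31753512017 2150619204
8002075549230099 541968943114690

[14; 1,3,3,1,28] for √218; ℓ=5 ⇒ convergent index 9
k=0  a_k=14  p_k/q_k = 14/1
k=1  a_k=1  p_k/q_k = 15/1
…
k=3  a_k=3  p_k/q_k = 192/13
k=4  a_k=1  p_k/q_k = 251/17
…
k=6  a_k=1  p_k/q_k = 7471/506
k=7  a_k=3  p_k/q_k = 29633/2007
k=8  a_k=3  p_k/q_k = 96370/6527
k=9  a_k=1  p_k/q_k = 126003/8534
(x₁, y₁) = (126003, 8534);  126003² − 218·8534² = 1 ✓
(126003+8534√218)^2 = 31753512017 + 2150619204√218
(126003+8534√218)^3 = 8002075549230099 + 541968943114690√218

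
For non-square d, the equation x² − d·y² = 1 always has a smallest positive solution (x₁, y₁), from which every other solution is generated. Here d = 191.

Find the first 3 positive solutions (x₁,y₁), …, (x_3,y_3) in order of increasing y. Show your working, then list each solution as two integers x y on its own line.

8994000 650783
161784071999999 11706284604000
2910171887135973018000 210572647456751349217

d=191: √d = [13; 1,4,1,1,3,…,4,1,26] (ℓ=16, even), read p_15/q_15
a_0=13:  p_0=13·1+0=13,  q_0=13·0+1=1
a_1=1:  p_1=1·13+1=14,  q_1=1·1+0=1
…
a_4=1:  p_4=1·83+69=152,  q_4=1·6+5=11
a_5=3:  p_5=3·152+83=539,  q_5=3·11+6=39
…
a_7=2:  p_7=2·1230+539=2999,  q_7=2·89+39=217
…
a_9=2:  p_9=2·40217+2999=83433,  q_9=2·2910+217=6037
…
a_11=3:  p_11=3·207083+83433=704682,  q_11=3·14984+6037=50989
a_12=1:  p_12=1·704682+207083=911765,  q_12=1·50989+14984=65973
a_13=1:  p_13=1·911765+704682=1616447,  q_13=1·65973+50989=116962
a_14=4:  p_14=4·1616447+911765=7377553,  q_14=4·116962+65973=533821
a_15=1:  p_15=1·7377553+1616447=8994000,  q_15=1·533821+116962=650783
fundamental: x₁=8994000, y₁=650783  (since 80892036000000 − 191·423518513089 = 1)
n=2: (8994000,650783)∘(8994000,650783) = (8994000·8994000+191·650783·650783, 8994000·650783+650783·8994000) = (161784071999999,11706284604000)
n=3: (161784071999999,11706284604000)∘(8994000,650783) = (8994000·161784071999999+191·650783·11706284604000, 8994000·11706284604000+650783·161784071999999) = (2910171887135973018000,210572647456751349217)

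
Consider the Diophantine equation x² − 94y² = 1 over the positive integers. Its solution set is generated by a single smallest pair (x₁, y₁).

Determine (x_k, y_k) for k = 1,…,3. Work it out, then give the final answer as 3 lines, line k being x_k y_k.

2143295 221064
9187426914049 947610731760
39382732335491159615 4062018686654877336

√94 → a₀=9, period (1,2,3,1,1,…,2,1,18); ℓ=16 even so k=15
step 0: (9, 1)  from 9·(1,0) + (0,1)
step 1: (10, 1)  from 1·(9,1) + (1,0)
step 2: (29, 3)  from 2·(10,1) + (9,1)
step 3: (97, 10)  from 3·(29,3) + (10,1)
…
step 5: (223, 23)  from 1·(126,13) + (97,10)
step 6: (1241, 128)  from 5·(223,23) + (126,13)
step 7: (1464, 151)  from 1·(1241,128) + (223,23)
…
step 9: (14417, 1487)  from 1·(12953,1336) + (1464,151)
…
step 12: (184493, 19029)  from 1·(99455,10258) + (85038,8771)
step 13: (652934, 67345)  from 3·(184493,19029) + (99455,10258)
step 14: (1490361, 153719)  from 2·(652934,67345) + (184493,19029)
step 15: (2143295, 221064)  from 1·(1490361,153719) + (652934,67345)
(x₁, y₁) = (2143295, 221064);  2143295² − 94·221064² = 1 ✓
k=2:  x_2 = 2143295·2143295+94·221064·221064 = 9187426914049,  y_2 = 2143295·221064+221064·2143295 = 947610731760
k=3:  x_3 = 2143295·9187426914049+94·221064·947610731760 = 39382732335491159615,  y_3 = 2143295·947610731760+221064·9187426914049 = 4062018686654877336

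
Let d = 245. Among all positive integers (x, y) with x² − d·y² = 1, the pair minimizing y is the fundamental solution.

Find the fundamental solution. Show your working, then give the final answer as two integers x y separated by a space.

[15; 1,1,1,7,6,7,1,1,1,30] for √245; ℓ=10 ⇒ convergent index 9
i=0: a=15 ⇒ p=15, q=1
i=1: a=1 ⇒ p=16, q=1
…
i=3: a=1 ⇒ p=47, q=3
i=4: a=7 ⇒ p=360, q=23
i=5: a=6 ⇒ p=2207, q=141
i=6: a=7 ⇒ p=15809, q=1010
…
i=8: a=1 ⇒ p=33825, q=2161
i=9: a=1 ⇒ p=51841, q=3312
(x₁, y₁) = (51841, 3312);  51841² − 245·3312² = 1 ✓

51841 3312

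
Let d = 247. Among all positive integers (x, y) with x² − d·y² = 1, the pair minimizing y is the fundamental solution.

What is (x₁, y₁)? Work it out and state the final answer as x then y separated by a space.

√247 → a₀=15, period (1,2,1,1,9,1,9,1,1,2,1,30); ℓ=12 even so k=11
k=0  a_k=15  p_k/q_k = 15/1
k=1  a_k=1  p_k/q_k = 16/1
k=2  a_k=2  p_k/q_k = 47/3
k=3  a_k=1  p_k/q_k = 63/4
…
k=5  a_k=9  p_k/q_k = 1053/67
k=6  a_k=1  p_k/q_k = 1163/74
k=7  a_k=9  p_k/q_k = 11520/733
k=8  a_k=1  p_k/q_k = 12683/807
…
k=10  a_k=2  p_k/q_k = 61089/3887
k=11  a_k=1  p_k/q_k = 85292/5427
(x₁, y₁) = (85292, 5427);  85292² − 247·5427² = 1 ✓

85292 5427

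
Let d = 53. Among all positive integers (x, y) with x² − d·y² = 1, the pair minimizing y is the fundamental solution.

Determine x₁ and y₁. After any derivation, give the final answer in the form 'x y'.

[7; 3,1,1,3,14] for √53; ℓ=5 ⇒ convergent index 9
a_0=7:  p_0=7·1+0=7,  q_0=7·0+1=1
a_1=3:  p_1=3·7+1=22,  q_1=3·1+0=3
…
a_5=14:  p_5=14·182+51=2599,  q_5=14·25+7=357
a_6=3:  p_6=3·2599+182=7979,  q_6=3·357+25=1096
a_7=1:  p_7=1·7979+2599=10578,  q_7=1·1096+357=1453
a_8=1:  p_8=1·10578+7979=18557,  q_8=1·1453+1096=2549
a_9=3:  p_9=3·18557+10578=66249,  q_9=3·2549+1453=9100
→ (66249, 9100).  Check: 66249²=4388930001, 53·9100²=4388930000, difference 1.

66249 9100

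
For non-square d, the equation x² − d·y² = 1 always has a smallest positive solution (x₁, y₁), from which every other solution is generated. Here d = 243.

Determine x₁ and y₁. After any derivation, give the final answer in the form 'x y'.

70226 4505

[15; 1,1,2,3,15,3,2,1,1,30] for √243; ℓ=10 ⇒ convergent index 9
a_0=15:  p_0=15·1+0=15,  q_0=15·0+1=1
…
a_3=2:  p_3=2·31+16=78,  q_3=2·2+1=5
…
a_5=15:  p_5=15·265+78=4053,  q_5=15·17+5=260
a_6=3:  p_6=3·4053+265=12424,  q_6=3·260+17=797
…
a_8=1:  p_8=1·28901+12424=41325,  q_8=1·1854+797=2651
a_9=1:  p_9=1·41325+28901=70226,  q_9=1·2651+1854=4505
(x₁, y₁) = (70226, 4505);  70226² − 243·4505² = 1 ✓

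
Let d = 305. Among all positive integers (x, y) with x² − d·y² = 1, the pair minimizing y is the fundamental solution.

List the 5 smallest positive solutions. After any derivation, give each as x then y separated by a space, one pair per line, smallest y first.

√305 = [17; 2,6,2,34, …], period ℓ=4 (even) → k=3
a_0=17:  p_0=17·1+0=17,  q_0=17·0+1=1
…
a_2=6:  p_2=6·35+17=227,  q_2=6·2+1=13
a_3=2:  p_3=2·227+35=489,  q_3=2·13+2=28
fundamental: x₁=489, y₁=28  (since 239121 − 305·784 = 1)
n=2: (489,28)∘(489,28) = (489·489+305·28·28, 489·28+28·489) = (478241,27384)
n=3: (478241,27384)∘(489,28) = (489·478241+305·28·27384, 489·27384+28·478241) = (467719209,26781524)
n=4: (467719209,26781524)∘(489,28) = (489·467719209+305·28·26781524, 489·26781524+28·467719209) = (457428908161,26192303088)
n=5: (457428908161,26192303088)∘(489,28) = (489·457428908161+305·28·26192303088, 489·26192303088+28·457428908161) = (447365004462249,25616045638540)

489 28
478241 27384
467719209 26781524
457428908161 26192303088
447365004462249 25616045638540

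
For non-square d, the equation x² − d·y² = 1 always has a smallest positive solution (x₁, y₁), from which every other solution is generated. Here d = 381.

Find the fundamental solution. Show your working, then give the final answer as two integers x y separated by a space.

√381 → a₀=19, period (1,1,12,1,1,38); ℓ=6 even so k=5
k=0  a_k=19  p_k/q_k = 19/1
…
k=4  a_k=1  p_k/q_k = 527/27
k=5  a_k=1  p_k/q_k = 1015/52
→ (1015, 52).  Check: 1015²=1030225, 381·52²=1030224, difference 1.

1015 52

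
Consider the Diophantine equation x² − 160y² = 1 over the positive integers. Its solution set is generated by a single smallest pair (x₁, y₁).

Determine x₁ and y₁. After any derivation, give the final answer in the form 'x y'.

721 57

[12; 1,1,1,5,1,1,1,24] for √160; ℓ=8 ⇒ convergent index 7
step 0: (12, 1)  from 12·(1,0) + (0,1)
step 1: (13, 1)  from 1·(12,1) + (1,0)
…
step 3: (38, 3)  from 1·(25,2) + (13,1)
step 4: (215, 17)  from 5·(38,3) + (25,2)
step 5: (253, 20)  from 1·(215,17) + (38,3)
step 6: (468, 37)  from 1·(253,20) + (215,17)
step 7: (721, 57)  from 1·(468,37) + (253,20)
fundamental: x₁=721, y₁=57  (since 519841 − 160·3249 = 1)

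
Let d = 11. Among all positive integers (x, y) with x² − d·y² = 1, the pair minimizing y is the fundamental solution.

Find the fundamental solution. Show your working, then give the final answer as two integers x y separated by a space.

√11 → a₀=3, period (3,6); ℓ=2 even so k=1
step 0: (3, 1)  from 3·(1,0) + (0,1)
step 1: (10, 3)  from 3·(3,1) + (1,0)
fundamental: x₁=10, y₁=3  (since 100 − 11·9 = 1)

10 3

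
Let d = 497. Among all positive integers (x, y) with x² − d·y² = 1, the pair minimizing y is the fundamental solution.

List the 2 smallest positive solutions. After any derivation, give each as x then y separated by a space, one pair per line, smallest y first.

√497 → a₀=22, period (3,2,2,5,6,5,2,2,3,44); ℓ=10 even so k=9
step 0: (22, 1)  from 22·(1,0) + (0,1)
…
step 3: (379, 17)  from 2·(156,7) + (67,3)
…
step 7: (143637, 6443)  from 2·(65476,2937) + (12685,569)
step 8: (352750, 15823)  from 2·(143637,6443) + (65476,2937)
step 9: (1201887, 53912)  from 3·(352750,15823) + (143637,6443)
→ (1201887, 53912).  Check: 1201887²=1444532360769, 497·53912²=1444532360768, difference 1.
k=2:  x_2 = 1201887·1201887+497·53912·53912 = 2889064721537,  y_2 = 1201887·53912+53912·1201887 = 129592263888

1201887 53912
2889064721537 129592263888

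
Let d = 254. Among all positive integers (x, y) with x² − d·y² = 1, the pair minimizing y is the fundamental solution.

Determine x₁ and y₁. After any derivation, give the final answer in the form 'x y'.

√254 → a₀=15, period (1,14,1,30); ℓ=4 even so k=3
step 0: (15, 1)  from 15·(1,0) + (0,1)
…
step 2: (239, 15)  from 14·(16,1) + (15,1)
step 3: (255, 16)  from 1·(239,15) + (16,1)
fundamental: x₁=255, y₁=16  (since 65025 − 254·256 = 1)

255 16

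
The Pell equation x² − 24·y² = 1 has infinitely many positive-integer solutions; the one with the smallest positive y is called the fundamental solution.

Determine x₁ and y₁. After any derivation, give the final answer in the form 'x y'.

√24 = [4; 1,8, …], period ℓ=2 (even) → k=1
step 0: (4, 1)  from 4·(1,0) + (0,1)
step 1: (5, 1)  from 1·(4,1) + (1,0)
fundamental: x₁=5, y₁=1  (since 25 − 24·1 = 1)

5 1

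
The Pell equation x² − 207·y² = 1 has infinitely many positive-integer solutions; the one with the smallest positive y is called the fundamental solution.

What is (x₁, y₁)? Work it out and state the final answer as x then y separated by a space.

[14; 2,1,1,2,1,1,2,28] for √207; ℓ=8 ⇒ convergent index 7
a_0=14:  p_0=14·1+0=14,  q_0=14·0+1=1
a_1=2:  p_1=2·14+1=29,  q_1=2·1+0=2
a_2=1:  p_2=1·29+14=43,  q_2=1·2+1=3
a_3=1:  p_3=1·43+29=72,  q_3=1·3+2=5
…
a_5=1:  p_5=1·187+72=259,  q_5=1·13+5=18
a_6=1:  p_6=1·259+187=446,  q_6=1·18+13=31
a_7=2:  p_7=2·446+259=1151,  q_7=2·31+18=80
fundamental: x₁=1151, y₁=80  (since 1324801 − 207·6400 = 1)

1151 80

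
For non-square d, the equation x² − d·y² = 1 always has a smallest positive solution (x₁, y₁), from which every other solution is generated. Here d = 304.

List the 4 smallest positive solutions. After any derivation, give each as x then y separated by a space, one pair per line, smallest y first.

[17; 2,3,2,1,1,1,1,1,2,3,2,34] for √304; ℓ=12 ⇒ convergent index 11
i=0: a=17 ⇒ p=17, q=1
…
i=2: a=3 ⇒ p=122, q=7
…
i=4: a=1 ⇒ p=401, q=23
…
i=8: a=1 ⇒ p=2842, q=163
i=9: a=2 ⇒ p=7445, q=427
i=10: a=3 ⇒ p=25177, q=1444
i=11: a=2 ⇒ p=57799, q=3315
→ (57799, 3315).  Check: 57799²=3340724401, 304·3315²=3340724400, difference 1.
k=2:  x_2 = 57799·57799+304·3315·3315 = 6681448801,  y_2 = 57799·3315+3315·57799 = 383207370
k=3:  x_3 = 57799·6681448801+304·3315·383207370 = 772362118440199,  y_3 = 57799·383207370+3315·6681448801 = 44298005553945
k=4:  x_4 = 57799·772362118440199+304·3315·44298005553945 = 89283516160768675201,  y_4 = 57799·44298005553945+3315·772362118440199 = 5120760845641726740

57799 3315
6681448801 383207370
772362118440199 44298005553945
89283516160768675201 5120760845641726740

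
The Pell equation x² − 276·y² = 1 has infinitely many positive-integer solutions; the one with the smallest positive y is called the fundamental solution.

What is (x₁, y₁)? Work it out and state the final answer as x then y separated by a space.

d=276: √d = [16; 1,1,1,1,2,2,2,1,1,1,1,32] (ℓ=12, even), read p_11/q_11
a_0=16:  p_0=16·1+0=16,  q_0=16·0+1=1
…
a_3=1:  p_3=1·33+17=50,  q_3=1·2+1=3
…
a_5=2:  p_5=2·83+50=216,  q_5=2·5+3=13
…
a_7=2:  p_7=2·515+216=1246,  q_7=2·31+13=75
…
a_10=1:  p_10=1·3007+1761=4768,  q_10=1·181+106=287
a_11=1:  p_11=1·4768+3007=7775,  q_11=1·287+181=468
(x₁, y₁) = (7775, 468);  7775² − 276·468² = 1 ✓

7775 468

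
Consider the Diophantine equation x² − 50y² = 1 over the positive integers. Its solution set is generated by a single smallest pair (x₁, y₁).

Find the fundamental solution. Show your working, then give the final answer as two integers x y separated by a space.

99 14

d=50: √d = [7; 14] (ℓ=1, odd), read p_1/q_1
a_0=7:  p_0=7·1+0=7,  q_0=7·0+1=1
a_1=14:  p_1=14·7+1=99,  q_1=14·1+0=14
(x₁, y₁) = (99, 14);  99² − 50·14² = 1 ✓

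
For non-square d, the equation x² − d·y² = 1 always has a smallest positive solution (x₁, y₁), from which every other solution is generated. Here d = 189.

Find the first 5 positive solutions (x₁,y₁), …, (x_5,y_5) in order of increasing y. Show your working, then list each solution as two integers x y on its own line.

55 4
6049 440
665335 48396
73180801 5323120
8049222775 585494804

d=189: √d = [13; 1,2,1,26] (ℓ=4, even), read p_3/q_3
k=0  a_k=13  p_k/q_k = 13/1
k=1  a_k=1  p_k/q_k = 14/1
k=2  a_k=2  p_k/q_k = 41/3
k=3  a_k=1  p_k/q_k = 55/4
fundamental: x₁=55, y₁=4  (since 3025 − 189·16 = 1)
k=2:  x_2 = 55·55+189·4·4 = 6049,  y_2 = 55·4+4·55 = 440
k=3:  x_3 = 55·6049+189·4·440 = 665335,  y_3 = 55·440+4·6049 = 48396
k=4:  x_4 = 55·665335+189·4·48396 = 73180801,  y_4 = 55·48396+4·665335 = 5323120
k=5:  x_5 = 55·73180801+189·4·5323120 = 8049222775,  y_5 = 55·5323120+4·73180801 = 585494804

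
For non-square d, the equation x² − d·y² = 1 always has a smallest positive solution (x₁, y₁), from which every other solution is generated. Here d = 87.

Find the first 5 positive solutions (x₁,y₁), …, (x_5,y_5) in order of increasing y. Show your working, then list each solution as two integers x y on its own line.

√87 → a₀=9, period (3,18); ℓ=2 even so k=1
k=0  a_k=9  p_k/q_k = 9/1
k=1  a_k=3  p_k/q_k = 28/3
→ (28, 3).  Check: 28²=784, 87·3²=783, difference 1.
(x_2, y_2) = (28·28 + 87·3·3, 28·3 + 3·28) = (1567, 168)
(x_3, y_3) = (28·1567 + 87·3·168, 28·168 + 3·1567) = (87724, 9405)
(x_4, y_4) = (28·87724 + 87·3·9405, 28·9405 + 3·87724) = (4910977, 526512)
(x_5, y_5) = (28·4910977 + 87·3·526512, 28·526512 + 3·4910977) = (274926988, 29475267)

28 3
1567 168
87724 9405
4910977 526512
274926988 29475267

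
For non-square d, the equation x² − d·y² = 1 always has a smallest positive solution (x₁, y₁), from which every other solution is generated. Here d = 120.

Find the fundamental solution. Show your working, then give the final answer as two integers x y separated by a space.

11 1

√120 → a₀=10, period (1,20); ℓ=2 even so k=1
i=0: a=10 ⇒ p=10, q=1
i=1: a=1 ⇒ p=11, q=1
fundamental: x₁=11, y₁=1  (since 121 − 120·1 = 1)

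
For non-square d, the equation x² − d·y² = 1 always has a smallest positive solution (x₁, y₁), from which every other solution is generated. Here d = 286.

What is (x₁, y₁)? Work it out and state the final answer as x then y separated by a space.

√286 = [16; 1,10,3,3,2,3,3,10,1,32, …], period ℓ=10 (even) → k=9
step 0: (16, 1)  from 16·(1,0) + (0,1)
step 1: (17, 1)  from 1·(16,1) + (1,0)
step 2: (186, 11)  from 10·(17,1) + (16,1)
…
step 6: (15102, 893)  from 3·(4397,260) + (1911,113)
…
step 8: (512132, 30283)  from 10·(49703,2939) + (15102,893)
step 9: (561835, 33222)  from 1·(512132,30283) + (49703,2939)
(x₁, y₁) = (561835, 33222);  561835² − 286·33222² = 1 ✓

561835 33222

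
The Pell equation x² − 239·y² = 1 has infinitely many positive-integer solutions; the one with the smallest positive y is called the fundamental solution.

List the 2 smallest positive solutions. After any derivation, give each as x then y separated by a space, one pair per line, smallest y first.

6195120 400729
76759023628799 4965128484960

√239 → a₀=15, period (2,5,1,2,4,15,4,2,1,5,2,30); ℓ=12 even so k=11
i=0: a=15 ⇒ p=15, q=1
…
i=3: a=1 ⇒ p=201, q=13
i=4: a=2 ⇒ p=572, q=37
…
i=6: a=15 ⇒ p=37907, q=2452
i=7: a=4 ⇒ p=154117, q=9969
i=8: a=2 ⇒ p=346141, q=22390
…
i=10: a=5 ⇒ p=2847431, q=184185
i=11: a=2 ⇒ p=6195120, q=400729
fundamental: x₁=6195120, y₁=400729  (since 38379511814400 − 239·160583731441 = 1)
(x_2, y_2) = (6195120·6195120 + 239·400729·400729, 6195120·400729 + 400729·6195120) = (76759023628799, 4965128484960)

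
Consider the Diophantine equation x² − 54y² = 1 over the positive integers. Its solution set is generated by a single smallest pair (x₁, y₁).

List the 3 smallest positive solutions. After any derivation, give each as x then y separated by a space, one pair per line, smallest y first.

485 66
470449 64020
456335045 62099334

[7; 2,1,6,1,2,14] for √54; ℓ=6 ⇒ convergent index 5
step 0: (7, 1)  from 7·(1,0) + (0,1)
step 1: (15, 2)  from 2·(7,1) + (1,0)
step 2: (22, 3)  from 1·(15,2) + (7,1)
…
step 4: (169, 23)  from 1·(147,20) + (22,3)
step 5: (485, 66)  from 2·(169,23) + (147,20)
fundamental: x₁=485, y₁=66  (since 235225 − 54·4356 = 1)
n=2: (485,66)∘(485,66) = (485·485+54·66·66, 485·66+66·485) = (470449,64020)
n=3: (470449,64020)∘(485,66) = (485·470449+54·66·64020, 485·64020+66·470449) = (456335045,62099334)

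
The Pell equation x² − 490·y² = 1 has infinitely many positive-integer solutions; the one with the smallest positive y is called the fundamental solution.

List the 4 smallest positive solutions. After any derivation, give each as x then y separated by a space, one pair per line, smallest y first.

d=490: √d = [22; 7,2,1,4,4,4,1,2,7,44] (ℓ=10, even), read p_9/q_9
k=0  a_k=22  p_k/q_k = 22/1
k=1  a_k=7  p_k/q_k = 155/7
…
k=3  a_k=1  p_k/q_k = 487/22
k=4  a_k=4  p_k/q_k = 2280/103
…
k=8  a_k=2  p_k/q_k = 141338/6385
k=9  a_k=7  p_k/q_k = 1039681/46968
fundamental: x₁=1039681, y₁=46968  (since 1080936581761 − 490·2205993024 = 1)
k=2:  x_2 = 1039681·1039681+490·46968·46968 = 2161873163521,  y_2 = 1039681·46968+46968·1039681 = 97663474416
k=3:  x_3 = 1039681·2161873163521+490·46968·97663474416 = 4495316905044313921,  y_3 = 1039681·97663474416+46968·2161873163521 = 203077717488555624
k=4:  x_4 = 1039681·4495316905044313921+490·46968·203077717488555624 = 9347391150304592810234881,  y_4 = 1039681·203077717488555624+46968·4495316905044313921 = 422272088792340335957472

1039681 46968
2161873163521 97663474416
4495316905044313921 203077717488555624
9347391150304592810234881 422272088792340335957472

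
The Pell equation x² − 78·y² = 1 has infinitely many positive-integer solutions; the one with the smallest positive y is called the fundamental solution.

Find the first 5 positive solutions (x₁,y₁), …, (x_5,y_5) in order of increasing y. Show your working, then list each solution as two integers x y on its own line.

√78 = [8; 1,4,1,16, …], period ℓ=4 (even) → k=3
k=0  a_k=8  p_k/q_k = 8/1
…
k=2  a_k=4  p_k/q_k = 44/5
k=3  a_k=1  p_k/q_k = 53/6
→ (53, 6).  Check: 53²=2809, 78·6²=2808, difference 1.
(53+6√78)^2 = 5617 + 636√78
(53+6√78)^3 = 595349 + 67410√78
(53+6√78)^4 = 63101377 + 7144824√78
(53+6√78)^5 = 6688150613 + 757283934√78

53 6
5617 636
595349 67410
63101377 7144824
6688150613 757283934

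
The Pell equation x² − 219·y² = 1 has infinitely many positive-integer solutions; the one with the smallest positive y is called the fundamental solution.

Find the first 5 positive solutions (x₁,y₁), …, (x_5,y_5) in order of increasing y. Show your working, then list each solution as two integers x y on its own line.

√219 → a₀=14, period (1,3,1,28); ℓ=4 even so k=3
a_0=14:  p_0=14·1+0=14,  q_0=14·0+1=1
…
a_2=3:  p_2=3·15+14=59,  q_2=3·1+1=4
a_3=1:  p_3=1·59+15=74,  q_3=1·4+1=5
fundamental: x₁=74, y₁=5  (since 5476 − 219·25 = 1)
(74+5√219)^2 = 10951 + 740√219
(74+5√219)^3 = 1620674 + 109515√219
(74+5√219)^4 = 239848801 + 16207480√219
(74+5√219)^5 = 35496001874 + 2398597525√219

74 5
10951 740
1620674 109515
239848801 16207480
35496001874 2398597525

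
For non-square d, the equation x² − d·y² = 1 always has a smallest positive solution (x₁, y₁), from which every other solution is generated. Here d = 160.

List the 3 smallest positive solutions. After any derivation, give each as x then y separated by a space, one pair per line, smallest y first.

[12; 1,1,1,5,1,1,1,24] for √160; ℓ=8 ⇒ convergent index 7
k=0  a_k=12  p_k/q_k = 12/1
…
k=2  a_k=1  p_k/q_k = 25/2
k=3  a_k=1  p_k/q_k = 38/3
k=4  a_k=5  p_k/q_k = 215/17
…
k=6  a_k=1  p_k/q_k = 468/37
k=7  a_k=1  p_k/q_k = 721/57
fundamental: x₁=721, y₁=57  (since 519841 − 160·3249 = 1)
n=2: (721,57)∘(721,57) = (721·721+160·57·57, 721·57+57·721) = (1039681,82194)
n=3: (1039681,82194)∘(721,57) = (721·1039681+160·57·82194, 721·82194+57·1039681) = (1499219281,118523691)

721 57
1039681 82194
1499219281 118523691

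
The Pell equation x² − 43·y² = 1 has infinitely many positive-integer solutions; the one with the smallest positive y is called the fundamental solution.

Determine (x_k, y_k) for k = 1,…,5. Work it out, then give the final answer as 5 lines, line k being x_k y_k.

√43 = [6; 1,1,3,1,5,1,3,1,1,12, …], period ℓ=10 (even) → k=9
step 0: (6, 1)  from 6·(1,0) + (0,1)
step 1: (7, 1)  from 1·(6,1) + (1,0)
…
step 3: (46, 7)  from 3·(13,2) + (7,1)
step 4: (59, 9)  from 1·(46,7) + (13,2)
…
step 6: (400, 61)  from 1·(341,52) + (59,9)
step 7: (1541, 235)  from 3·(400,61) + (341,52)
step 8: (1941, 296)  from 1·(1541,235) + (400,61)
step 9: (3482, 531)  from 1·(1941,296) + (1541,235)
(x₁, y₁) = (3482, 531);  3482² − 43·531² = 1 ✓
k=2:  x_2 = 3482·3482+43·531·531 = 24248647,  y_2 = 3482·531+531·3482 = 3697884
k=3:  x_3 = 3482·24248647+43·531·3697884 = 168867574226,  y_3 = 3482·3697884+531·24248647 = 25752063645
k=4:  x_4 = 3482·168867574226+43·531·25752063645 = 1175993762661217,  y_4 = 3482·25752063645+531·168867574226 = 179337367525896
k=5:  x_5 = 3482·1175993762661217+43·531·179337367525896 = 8189620394305140962,  y_5 = 3482·179337367525896+531·1175993762661217 = 1248905401698276099

3482 531
24248647 3697884
168867574226 25752063645
1175993762661217 179337367525896
8189620394305140962 1248905401698276099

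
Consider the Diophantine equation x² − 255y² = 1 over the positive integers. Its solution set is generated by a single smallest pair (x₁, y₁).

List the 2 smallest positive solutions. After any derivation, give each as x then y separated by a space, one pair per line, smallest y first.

16 1
511 32

d=255: √d = [15; 1,30] (ℓ=2, even), read p_1/q_1
k=0  a_k=15  p_k/q_k = 15/1
k=1  a_k=1  p_k/q_k = 16/1
(x₁, y₁) = (16, 1);  16² − 255·1² = 1 ✓
k=2:  x_2 = 16·16+255·1·1 = 511,  y_2 = 16·1+1·16 = 32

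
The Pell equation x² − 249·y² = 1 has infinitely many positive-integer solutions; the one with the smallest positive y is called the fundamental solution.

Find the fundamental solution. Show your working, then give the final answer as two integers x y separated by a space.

√249 = [15; 1,3,1,1,5,…,3,1,30, …], period ℓ=16 (even) → k=15
i=0: a=15 ⇒ p=15, q=1
i=1: a=1 ⇒ p=16, q=1
…
i=4: a=1 ⇒ p=142, q=9
…
i=7: a=3 ⇒ p=3582, q=227
…
i=9: a=3 ⇒ p=113835, q=7214
i=10: a=1 ⇒ p=150586, q=9543
i=11: a=5 ⇒ p=866765, q=54929
…
i=13: a=1 ⇒ p=1884116, q=119401
i=14: a=3 ⇒ p=6669699, q=422675
i=15: a=1 ⇒ p=8553815, q=542076
→ (8553815, 542076).  Check: 8553815²=73167751054225, 249·542076²=73167751054224, difference 1.

8553815 542076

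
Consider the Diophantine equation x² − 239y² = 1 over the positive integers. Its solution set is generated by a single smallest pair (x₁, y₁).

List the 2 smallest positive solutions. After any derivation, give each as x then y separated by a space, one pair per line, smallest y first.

6195120 400729
76759023628799 4965128484960

√239 = [15; 2,5,1,2,4,15,4,2,1,5,2,30, …], period ℓ=12 (even) → k=11
step 0: (15, 1)  from 15·(1,0) + (0,1)
step 1: (31, 2)  from 2·(15,1) + (1,0)
…
step 3: (201, 13)  from 1·(170,11) + (31,2)
step 4: (572, 37)  from 2·(201,13) + (170,11)
…
step 6: (37907, 2452)  from 15·(2489,161) + (572,37)
step 7: (154117, 9969)  from 4·(37907,2452) + (2489,161)
…
step 9: (500258, 32359)  from 1·(346141,22390) + (154117,9969)
step 10: (2847431, 184185)  from 5·(500258,32359) + (346141,22390)
step 11: (6195120, 400729)  from 2·(2847431,184185) + (500258,32359)
fundamental: x₁=6195120, y₁=400729  (since 38379511814400 − 239·160583731441 = 1)
n=2: (6195120,400729)∘(6195120,400729) = (6195120·6195120+239·400729·400729, 6195120·400729+400729·6195120) = (76759023628799,4965128484960)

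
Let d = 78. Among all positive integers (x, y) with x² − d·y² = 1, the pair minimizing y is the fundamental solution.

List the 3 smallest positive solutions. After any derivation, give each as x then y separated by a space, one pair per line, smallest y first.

d=78: √d = [8; 1,4,1,16] (ℓ=4, even), read p_3/q_3
k=0  a_k=8  p_k/q_k = 8/1
…
k=2  a_k=4  p_k/q_k = 44/5
k=3  a_k=1  p_k/q_k = 53/6
→ (53, 6).  Check: 53²=2809, 78·6²=2808, difference 1.
k=2:  x_2 = 53·53+78·6·6 = 5617,  y_2 = 53·6+6·53 = 636
k=3:  x_3 = 53·5617+78·6·636 = 595349,  y_3 = 53·636+6·5617 = 67410

53 6
5617 636
595349 67410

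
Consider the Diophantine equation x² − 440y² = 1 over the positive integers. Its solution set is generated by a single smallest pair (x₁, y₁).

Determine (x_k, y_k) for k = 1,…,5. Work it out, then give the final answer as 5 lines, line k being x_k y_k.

[20; 1,40] for √440; ℓ=2 ⇒ convergent index 1
step 0: (20, 1)  from 20·(1,0) + (0,1)
step 1: (21, 1)  from 1·(20,1) + (1,0)
→ (21, 1).  Check: 21²=441, 440·1²=440, difference 1.
(21+1√440)^2 = 881 + 42√440
(21+1√440)^3 = 36981 + 1763√440
(21+1√440)^4 = 1552321 + 74004√440
(21+1√440)^5 = 65160501 + 3106405√440

21 1
881 42
36981 1763
1552321 74004
65160501 3106405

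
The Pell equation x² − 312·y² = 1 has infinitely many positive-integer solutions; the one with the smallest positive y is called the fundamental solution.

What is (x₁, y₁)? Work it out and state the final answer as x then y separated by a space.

53 3

√312 → a₀=17, period (1,1,1,34); ℓ=4 even so k=3
k=0  a_k=17  p_k/q_k = 17/1
k=1  a_k=1  p_k/q_k = 18/1
k=2  a_k=1  p_k/q_k = 35/2
k=3  a_k=1  p_k/q_k = 53/3
fundamental: x₁=53, y₁=3  (since 2809 − 312·9 = 1)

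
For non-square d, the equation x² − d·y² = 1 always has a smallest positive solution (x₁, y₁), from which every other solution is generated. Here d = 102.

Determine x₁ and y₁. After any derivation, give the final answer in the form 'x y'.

√102 = [10; 10,20, …], period ℓ=2 (even) → k=1
step 0: (10, 1)  from 10·(1,0) + (0,1)
step 1: (101, 10)  from 10·(10,1) + (1,0)
fundamental: x₁=101, y₁=10  (since 10201 − 102·100 = 1)

101 10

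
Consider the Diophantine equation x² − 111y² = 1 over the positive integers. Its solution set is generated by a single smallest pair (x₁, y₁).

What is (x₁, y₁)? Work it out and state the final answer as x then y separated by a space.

295 28

√111 → a₀=10, period (1,1,6,1,1,20); ℓ=6 even so k=5
step 0: (10, 1)  from 10·(1,0) + (0,1)
step 1: (11, 1)  from 1·(10,1) + (1,0)
step 2: (21, 2)  from 1·(11,1) + (10,1)
step 3: (137, 13)  from 6·(21,2) + (11,1)
step 4: (158, 15)  from 1·(137,13) + (21,2)
step 5: (295, 28)  from 1·(158,15) + (137,13)
(x₁, y₁) = (295, 28);  295² − 111·28² = 1 ✓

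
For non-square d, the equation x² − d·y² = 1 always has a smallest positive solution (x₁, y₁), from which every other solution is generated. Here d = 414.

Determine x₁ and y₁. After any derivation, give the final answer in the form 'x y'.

24335 1196

√414 = [20; 2,1,7,2,7,1,2,40, …], period ℓ=8 (even) → k=7
i=0: a=20 ⇒ p=20, q=1
i=1: a=2 ⇒ p=41, q=2
i=2: a=1 ⇒ p=61, q=3
i=3: a=7 ⇒ p=468, q=23
i=4: a=2 ⇒ p=997, q=49
i=5: a=7 ⇒ p=7447, q=366
i=6: a=1 ⇒ p=8444, q=415
i=7: a=2 ⇒ p=24335, q=1196
→ (24335, 1196).  Check: 24335²=592192225, 414·1196²=592192224, difference 1.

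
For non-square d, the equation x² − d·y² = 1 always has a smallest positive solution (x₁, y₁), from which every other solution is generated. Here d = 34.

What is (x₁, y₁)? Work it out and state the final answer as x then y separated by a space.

√34 = [5; 1,4,1,10, …], period ℓ=4 (even) → k=3
step 0: (5, 1)  from 5·(1,0) + (0,1)
…
step 2: (29, 5)  from 4·(6,1) + (5,1)
step 3: (35, 6)  from 1·(29,5) + (6,1)
fundamental: x₁=35, y₁=6  (since 1225 − 34·36 = 1)

35 6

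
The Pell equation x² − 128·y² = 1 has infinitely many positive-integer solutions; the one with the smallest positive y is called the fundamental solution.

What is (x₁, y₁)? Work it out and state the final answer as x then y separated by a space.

[11; 3,5,3,22] for √128; ℓ=4 ⇒ convergent index 3
i=0: a=11 ⇒ p=11, q=1
…
i=2: a=5 ⇒ p=181, q=16
i=3: a=3 ⇒ p=577, q=51
→ (577, 51).  Check: 577²=332929, 128·51²=332928, difference 1.

577 51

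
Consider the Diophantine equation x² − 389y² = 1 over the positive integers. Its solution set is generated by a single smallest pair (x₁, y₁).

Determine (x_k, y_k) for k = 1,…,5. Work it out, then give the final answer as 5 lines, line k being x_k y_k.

√389 → a₀=19, period (1,2,1,1,1,1,2,1,38); ℓ=9 odd so k=17
a_0=19:  p_0=19·1+0=19,  q_0=19·0+1=1
a_1=1:  p_1=1·19+1=20,  q_1=1·1+0=1
a_2=2:  p_2=2·20+19=59,  q_2=2·1+1=3
…
a_7=2:  p_7=2·355+217=927,  q_7=2·18+11=47
…
a_14=1:  p_14=1·353911+202418=556329,  q_14=1·17944+10263=28207
…
a_16=2:  p_16=2·910240+556329=2376809,  q_16=2·46151+28207=120509
a_17=1:  p_17=1·2376809+910240=3287049,  q_17=1·120509+46151=166660
→ (3287049, 166660).  Check: 3287049²=10804691128401, 389·166660²=10804691128400, difference 1.
k=2:  x_2 = 3287049·3287049+389·166660·166660 = 21609382256801,  y_2 = 3287049·166660+166660·3287049 = 1095639172680
k=3:  x_3 = 3287049·21609382256801+389·166660·1095639172680 = 142062196675667653449,  y_3 = 3287049·1095639172680+166660·21609382256801 = 7202839293837075980
k=4:  x_4 = 3287049·142062196675667653449+389·166660·7202839293837075980 = 933930803041091759821507201,  y_4 = 3287049·7202839293837075980+166660·142062196675667653449 = 47352171395934637886793360
k=5:  x_5 = 3287049·933930803041091759821507201+389·166660·47352171395934637886793360 = 6139752624410693193862375179426249,  y_5 = 3287049·47352171395934637886793360+166660·933930803041091759821507201 = 311297815269663908222998617313300

3287049 166660
21609382256801 1095639172680
142062196675667653449 7202839293837075980
933930803041091759821507201 47352171395934637886793360
6139752624410693193862375179426249 311297815269663908222998617313300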